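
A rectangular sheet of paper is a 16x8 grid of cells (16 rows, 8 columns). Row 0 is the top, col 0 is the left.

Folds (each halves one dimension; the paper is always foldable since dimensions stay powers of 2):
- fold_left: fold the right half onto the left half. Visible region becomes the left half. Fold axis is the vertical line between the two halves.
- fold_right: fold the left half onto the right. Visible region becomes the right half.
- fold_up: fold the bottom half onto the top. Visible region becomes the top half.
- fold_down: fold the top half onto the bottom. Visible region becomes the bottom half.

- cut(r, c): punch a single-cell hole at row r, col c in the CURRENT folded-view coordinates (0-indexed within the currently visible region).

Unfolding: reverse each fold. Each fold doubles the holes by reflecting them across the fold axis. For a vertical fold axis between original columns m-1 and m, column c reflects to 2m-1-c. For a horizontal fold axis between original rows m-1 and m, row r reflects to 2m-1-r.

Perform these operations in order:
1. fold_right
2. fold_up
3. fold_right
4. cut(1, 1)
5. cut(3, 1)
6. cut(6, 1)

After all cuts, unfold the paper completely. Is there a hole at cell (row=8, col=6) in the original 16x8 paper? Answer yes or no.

Op 1 fold_right: fold axis v@4; visible region now rows[0,16) x cols[4,8) = 16x4
Op 2 fold_up: fold axis h@8; visible region now rows[0,8) x cols[4,8) = 8x4
Op 3 fold_right: fold axis v@6; visible region now rows[0,8) x cols[6,8) = 8x2
Op 4 cut(1, 1): punch at orig (1,7); cuts so far [(1, 7)]; region rows[0,8) x cols[6,8) = 8x2
Op 5 cut(3, 1): punch at orig (3,7); cuts so far [(1, 7), (3, 7)]; region rows[0,8) x cols[6,8) = 8x2
Op 6 cut(6, 1): punch at orig (6,7); cuts so far [(1, 7), (3, 7), (6, 7)]; region rows[0,8) x cols[6,8) = 8x2
Unfold 1 (reflect across v@6): 6 holes -> [(1, 4), (1, 7), (3, 4), (3, 7), (6, 4), (6, 7)]
Unfold 2 (reflect across h@8): 12 holes -> [(1, 4), (1, 7), (3, 4), (3, 7), (6, 4), (6, 7), (9, 4), (9, 7), (12, 4), (12, 7), (14, 4), (14, 7)]
Unfold 3 (reflect across v@4): 24 holes -> [(1, 0), (1, 3), (1, 4), (1, 7), (3, 0), (3, 3), (3, 4), (3, 7), (6, 0), (6, 3), (6, 4), (6, 7), (9, 0), (9, 3), (9, 4), (9, 7), (12, 0), (12, 3), (12, 4), (12, 7), (14, 0), (14, 3), (14, 4), (14, 7)]
Holes: [(1, 0), (1, 3), (1, 4), (1, 7), (3, 0), (3, 3), (3, 4), (3, 7), (6, 0), (6, 3), (6, 4), (6, 7), (9, 0), (9, 3), (9, 4), (9, 7), (12, 0), (12, 3), (12, 4), (12, 7), (14, 0), (14, 3), (14, 4), (14, 7)]

Answer: no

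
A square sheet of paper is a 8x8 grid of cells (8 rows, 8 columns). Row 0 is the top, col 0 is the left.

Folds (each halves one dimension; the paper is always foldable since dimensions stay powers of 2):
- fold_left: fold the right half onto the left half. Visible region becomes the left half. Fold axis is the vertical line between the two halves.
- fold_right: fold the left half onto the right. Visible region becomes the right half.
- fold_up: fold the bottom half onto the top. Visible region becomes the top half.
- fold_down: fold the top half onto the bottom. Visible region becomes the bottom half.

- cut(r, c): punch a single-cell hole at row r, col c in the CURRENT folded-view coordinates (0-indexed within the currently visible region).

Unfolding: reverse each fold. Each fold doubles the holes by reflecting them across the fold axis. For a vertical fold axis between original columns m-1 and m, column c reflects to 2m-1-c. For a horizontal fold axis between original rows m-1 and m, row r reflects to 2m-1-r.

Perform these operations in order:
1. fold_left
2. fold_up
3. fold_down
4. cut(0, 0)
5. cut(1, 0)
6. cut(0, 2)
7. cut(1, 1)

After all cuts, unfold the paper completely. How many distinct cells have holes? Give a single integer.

Op 1 fold_left: fold axis v@4; visible region now rows[0,8) x cols[0,4) = 8x4
Op 2 fold_up: fold axis h@4; visible region now rows[0,4) x cols[0,4) = 4x4
Op 3 fold_down: fold axis h@2; visible region now rows[2,4) x cols[0,4) = 2x4
Op 4 cut(0, 0): punch at orig (2,0); cuts so far [(2, 0)]; region rows[2,4) x cols[0,4) = 2x4
Op 5 cut(1, 0): punch at orig (3,0); cuts so far [(2, 0), (3, 0)]; region rows[2,4) x cols[0,4) = 2x4
Op 6 cut(0, 2): punch at orig (2,2); cuts so far [(2, 0), (2, 2), (3, 0)]; region rows[2,4) x cols[0,4) = 2x4
Op 7 cut(1, 1): punch at orig (3,1); cuts so far [(2, 0), (2, 2), (3, 0), (3, 1)]; region rows[2,4) x cols[0,4) = 2x4
Unfold 1 (reflect across h@2): 8 holes -> [(0, 0), (0, 1), (1, 0), (1, 2), (2, 0), (2, 2), (3, 0), (3, 1)]
Unfold 2 (reflect across h@4): 16 holes -> [(0, 0), (0, 1), (1, 0), (1, 2), (2, 0), (2, 2), (3, 0), (3, 1), (4, 0), (4, 1), (5, 0), (5, 2), (6, 0), (6, 2), (7, 0), (7, 1)]
Unfold 3 (reflect across v@4): 32 holes -> [(0, 0), (0, 1), (0, 6), (0, 7), (1, 0), (1, 2), (1, 5), (1, 7), (2, 0), (2, 2), (2, 5), (2, 7), (3, 0), (3, 1), (3, 6), (3, 7), (4, 0), (4, 1), (4, 6), (4, 7), (5, 0), (5, 2), (5, 5), (5, 7), (6, 0), (6, 2), (6, 5), (6, 7), (7, 0), (7, 1), (7, 6), (7, 7)]

Answer: 32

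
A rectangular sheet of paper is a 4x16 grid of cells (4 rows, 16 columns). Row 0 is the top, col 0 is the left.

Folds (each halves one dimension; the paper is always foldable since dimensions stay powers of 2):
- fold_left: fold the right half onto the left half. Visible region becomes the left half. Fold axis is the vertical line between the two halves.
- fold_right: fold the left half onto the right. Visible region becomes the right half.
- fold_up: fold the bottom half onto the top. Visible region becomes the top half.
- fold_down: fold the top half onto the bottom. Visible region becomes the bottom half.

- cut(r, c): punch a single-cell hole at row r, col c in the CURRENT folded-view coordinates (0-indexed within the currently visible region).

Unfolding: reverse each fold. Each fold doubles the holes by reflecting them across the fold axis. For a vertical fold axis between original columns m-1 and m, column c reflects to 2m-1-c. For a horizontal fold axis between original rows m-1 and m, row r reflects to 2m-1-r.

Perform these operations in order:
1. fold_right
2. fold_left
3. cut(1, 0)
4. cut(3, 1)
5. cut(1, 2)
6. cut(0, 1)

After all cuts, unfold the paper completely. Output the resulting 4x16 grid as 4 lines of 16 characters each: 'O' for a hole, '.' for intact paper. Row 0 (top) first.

Op 1 fold_right: fold axis v@8; visible region now rows[0,4) x cols[8,16) = 4x8
Op 2 fold_left: fold axis v@12; visible region now rows[0,4) x cols[8,12) = 4x4
Op 3 cut(1, 0): punch at orig (1,8); cuts so far [(1, 8)]; region rows[0,4) x cols[8,12) = 4x4
Op 4 cut(3, 1): punch at orig (3,9); cuts so far [(1, 8), (3, 9)]; region rows[0,4) x cols[8,12) = 4x4
Op 5 cut(1, 2): punch at orig (1,10); cuts so far [(1, 8), (1, 10), (3, 9)]; region rows[0,4) x cols[8,12) = 4x4
Op 6 cut(0, 1): punch at orig (0,9); cuts so far [(0, 9), (1, 8), (1, 10), (3, 9)]; region rows[0,4) x cols[8,12) = 4x4
Unfold 1 (reflect across v@12): 8 holes -> [(0, 9), (0, 14), (1, 8), (1, 10), (1, 13), (1, 15), (3, 9), (3, 14)]
Unfold 2 (reflect across v@8): 16 holes -> [(0, 1), (0, 6), (0, 9), (0, 14), (1, 0), (1, 2), (1, 5), (1, 7), (1, 8), (1, 10), (1, 13), (1, 15), (3, 1), (3, 6), (3, 9), (3, 14)]

Answer: .O....O..O....O.
O.O..O.OO.O..O.O
................
.O....O..O....O.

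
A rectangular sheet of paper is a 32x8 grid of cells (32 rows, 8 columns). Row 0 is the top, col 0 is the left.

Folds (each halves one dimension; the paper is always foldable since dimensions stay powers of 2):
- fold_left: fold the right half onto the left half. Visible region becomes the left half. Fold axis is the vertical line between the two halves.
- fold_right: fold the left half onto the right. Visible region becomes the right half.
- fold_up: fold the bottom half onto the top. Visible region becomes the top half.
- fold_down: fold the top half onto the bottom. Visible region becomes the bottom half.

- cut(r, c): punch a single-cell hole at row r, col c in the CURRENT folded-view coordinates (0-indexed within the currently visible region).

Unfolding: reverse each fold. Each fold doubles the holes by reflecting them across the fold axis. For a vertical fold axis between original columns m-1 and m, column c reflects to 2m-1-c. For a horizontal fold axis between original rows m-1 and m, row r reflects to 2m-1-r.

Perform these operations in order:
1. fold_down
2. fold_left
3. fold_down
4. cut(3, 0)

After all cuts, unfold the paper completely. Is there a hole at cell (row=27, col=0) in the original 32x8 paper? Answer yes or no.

Answer: yes

Derivation:
Op 1 fold_down: fold axis h@16; visible region now rows[16,32) x cols[0,8) = 16x8
Op 2 fold_left: fold axis v@4; visible region now rows[16,32) x cols[0,4) = 16x4
Op 3 fold_down: fold axis h@24; visible region now rows[24,32) x cols[0,4) = 8x4
Op 4 cut(3, 0): punch at orig (27,0); cuts so far [(27, 0)]; region rows[24,32) x cols[0,4) = 8x4
Unfold 1 (reflect across h@24): 2 holes -> [(20, 0), (27, 0)]
Unfold 2 (reflect across v@4): 4 holes -> [(20, 0), (20, 7), (27, 0), (27, 7)]
Unfold 3 (reflect across h@16): 8 holes -> [(4, 0), (4, 7), (11, 0), (11, 7), (20, 0), (20, 7), (27, 0), (27, 7)]
Holes: [(4, 0), (4, 7), (11, 0), (11, 7), (20, 0), (20, 7), (27, 0), (27, 7)]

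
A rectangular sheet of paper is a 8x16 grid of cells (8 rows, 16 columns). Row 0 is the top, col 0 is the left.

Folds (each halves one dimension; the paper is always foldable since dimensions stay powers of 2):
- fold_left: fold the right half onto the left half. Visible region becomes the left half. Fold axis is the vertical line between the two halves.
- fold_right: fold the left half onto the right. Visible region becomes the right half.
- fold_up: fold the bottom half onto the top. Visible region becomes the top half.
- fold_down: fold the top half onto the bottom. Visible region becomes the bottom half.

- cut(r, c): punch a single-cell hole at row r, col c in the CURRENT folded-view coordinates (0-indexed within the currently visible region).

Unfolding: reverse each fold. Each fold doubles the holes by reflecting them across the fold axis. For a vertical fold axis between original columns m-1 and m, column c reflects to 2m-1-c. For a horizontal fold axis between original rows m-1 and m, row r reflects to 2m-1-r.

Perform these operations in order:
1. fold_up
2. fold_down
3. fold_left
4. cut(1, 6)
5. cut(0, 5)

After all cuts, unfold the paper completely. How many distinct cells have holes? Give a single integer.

Op 1 fold_up: fold axis h@4; visible region now rows[0,4) x cols[0,16) = 4x16
Op 2 fold_down: fold axis h@2; visible region now rows[2,4) x cols[0,16) = 2x16
Op 3 fold_left: fold axis v@8; visible region now rows[2,4) x cols[0,8) = 2x8
Op 4 cut(1, 6): punch at orig (3,6); cuts so far [(3, 6)]; region rows[2,4) x cols[0,8) = 2x8
Op 5 cut(0, 5): punch at orig (2,5); cuts so far [(2, 5), (3, 6)]; region rows[2,4) x cols[0,8) = 2x8
Unfold 1 (reflect across v@8): 4 holes -> [(2, 5), (2, 10), (3, 6), (3, 9)]
Unfold 2 (reflect across h@2): 8 holes -> [(0, 6), (0, 9), (1, 5), (1, 10), (2, 5), (2, 10), (3, 6), (3, 9)]
Unfold 3 (reflect across h@4): 16 holes -> [(0, 6), (0, 9), (1, 5), (1, 10), (2, 5), (2, 10), (3, 6), (3, 9), (4, 6), (4, 9), (5, 5), (5, 10), (6, 5), (6, 10), (7, 6), (7, 9)]

Answer: 16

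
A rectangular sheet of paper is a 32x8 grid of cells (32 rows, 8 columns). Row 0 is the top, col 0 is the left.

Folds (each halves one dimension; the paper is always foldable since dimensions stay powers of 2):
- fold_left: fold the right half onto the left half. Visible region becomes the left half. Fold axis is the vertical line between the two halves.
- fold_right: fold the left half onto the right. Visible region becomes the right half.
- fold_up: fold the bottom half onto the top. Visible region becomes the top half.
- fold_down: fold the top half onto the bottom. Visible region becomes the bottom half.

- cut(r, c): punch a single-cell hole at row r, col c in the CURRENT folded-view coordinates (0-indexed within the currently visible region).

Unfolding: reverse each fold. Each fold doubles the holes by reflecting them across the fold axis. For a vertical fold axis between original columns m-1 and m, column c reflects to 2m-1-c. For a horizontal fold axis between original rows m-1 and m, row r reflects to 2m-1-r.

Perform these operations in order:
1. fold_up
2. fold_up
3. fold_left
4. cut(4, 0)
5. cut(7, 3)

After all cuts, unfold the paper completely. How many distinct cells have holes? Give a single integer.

Op 1 fold_up: fold axis h@16; visible region now rows[0,16) x cols[0,8) = 16x8
Op 2 fold_up: fold axis h@8; visible region now rows[0,8) x cols[0,8) = 8x8
Op 3 fold_left: fold axis v@4; visible region now rows[0,8) x cols[0,4) = 8x4
Op 4 cut(4, 0): punch at orig (4,0); cuts so far [(4, 0)]; region rows[0,8) x cols[0,4) = 8x4
Op 5 cut(7, 3): punch at orig (7,3); cuts so far [(4, 0), (7, 3)]; region rows[0,8) x cols[0,4) = 8x4
Unfold 1 (reflect across v@4): 4 holes -> [(4, 0), (4, 7), (7, 3), (7, 4)]
Unfold 2 (reflect across h@8): 8 holes -> [(4, 0), (4, 7), (7, 3), (7, 4), (8, 3), (8, 4), (11, 0), (11, 7)]
Unfold 3 (reflect across h@16): 16 holes -> [(4, 0), (4, 7), (7, 3), (7, 4), (8, 3), (8, 4), (11, 0), (11, 7), (20, 0), (20, 7), (23, 3), (23, 4), (24, 3), (24, 4), (27, 0), (27, 7)]

Answer: 16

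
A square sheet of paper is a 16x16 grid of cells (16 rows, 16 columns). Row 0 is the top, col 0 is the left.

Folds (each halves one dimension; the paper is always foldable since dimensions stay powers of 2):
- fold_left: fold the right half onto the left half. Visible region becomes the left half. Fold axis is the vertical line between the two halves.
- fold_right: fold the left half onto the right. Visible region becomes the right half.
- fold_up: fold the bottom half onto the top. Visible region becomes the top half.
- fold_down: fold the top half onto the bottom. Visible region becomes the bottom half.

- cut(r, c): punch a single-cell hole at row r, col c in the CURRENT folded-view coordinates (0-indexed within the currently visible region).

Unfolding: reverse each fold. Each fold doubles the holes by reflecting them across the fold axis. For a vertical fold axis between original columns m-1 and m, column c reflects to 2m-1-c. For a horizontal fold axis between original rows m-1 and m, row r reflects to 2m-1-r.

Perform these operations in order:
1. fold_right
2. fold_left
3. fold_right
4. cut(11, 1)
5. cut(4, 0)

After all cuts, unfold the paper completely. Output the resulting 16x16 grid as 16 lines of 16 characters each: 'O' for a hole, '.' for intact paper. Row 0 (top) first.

Answer: ................
................
................
................
.OO..OO..OO..OO.
................
................
................
................
................
................
O..OO..OO..OO..O
................
................
................
................

Derivation:
Op 1 fold_right: fold axis v@8; visible region now rows[0,16) x cols[8,16) = 16x8
Op 2 fold_left: fold axis v@12; visible region now rows[0,16) x cols[8,12) = 16x4
Op 3 fold_right: fold axis v@10; visible region now rows[0,16) x cols[10,12) = 16x2
Op 4 cut(11, 1): punch at orig (11,11); cuts so far [(11, 11)]; region rows[0,16) x cols[10,12) = 16x2
Op 5 cut(4, 0): punch at orig (4,10); cuts so far [(4, 10), (11, 11)]; region rows[0,16) x cols[10,12) = 16x2
Unfold 1 (reflect across v@10): 4 holes -> [(4, 9), (4, 10), (11, 8), (11, 11)]
Unfold 2 (reflect across v@12): 8 holes -> [(4, 9), (4, 10), (4, 13), (4, 14), (11, 8), (11, 11), (11, 12), (11, 15)]
Unfold 3 (reflect across v@8): 16 holes -> [(4, 1), (4, 2), (4, 5), (4, 6), (4, 9), (4, 10), (4, 13), (4, 14), (11, 0), (11, 3), (11, 4), (11, 7), (11, 8), (11, 11), (11, 12), (11, 15)]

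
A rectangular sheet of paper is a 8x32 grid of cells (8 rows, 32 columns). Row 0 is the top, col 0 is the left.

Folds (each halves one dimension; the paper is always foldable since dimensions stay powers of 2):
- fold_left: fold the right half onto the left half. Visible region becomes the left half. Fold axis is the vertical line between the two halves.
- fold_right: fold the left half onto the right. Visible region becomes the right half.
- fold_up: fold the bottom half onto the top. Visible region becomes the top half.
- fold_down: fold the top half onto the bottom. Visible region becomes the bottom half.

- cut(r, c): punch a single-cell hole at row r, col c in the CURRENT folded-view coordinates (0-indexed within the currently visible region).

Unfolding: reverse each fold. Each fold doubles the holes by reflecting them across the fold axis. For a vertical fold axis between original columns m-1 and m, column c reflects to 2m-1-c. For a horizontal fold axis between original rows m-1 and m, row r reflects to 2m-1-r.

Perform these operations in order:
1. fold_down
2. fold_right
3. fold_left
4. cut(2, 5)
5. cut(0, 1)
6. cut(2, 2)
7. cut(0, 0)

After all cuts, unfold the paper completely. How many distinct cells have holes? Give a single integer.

Op 1 fold_down: fold axis h@4; visible region now rows[4,8) x cols[0,32) = 4x32
Op 2 fold_right: fold axis v@16; visible region now rows[4,8) x cols[16,32) = 4x16
Op 3 fold_left: fold axis v@24; visible region now rows[4,8) x cols[16,24) = 4x8
Op 4 cut(2, 5): punch at orig (6,21); cuts so far [(6, 21)]; region rows[4,8) x cols[16,24) = 4x8
Op 5 cut(0, 1): punch at orig (4,17); cuts so far [(4, 17), (6, 21)]; region rows[4,8) x cols[16,24) = 4x8
Op 6 cut(2, 2): punch at orig (6,18); cuts so far [(4, 17), (6, 18), (6, 21)]; region rows[4,8) x cols[16,24) = 4x8
Op 7 cut(0, 0): punch at orig (4,16); cuts so far [(4, 16), (4, 17), (6, 18), (6, 21)]; region rows[4,8) x cols[16,24) = 4x8
Unfold 1 (reflect across v@24): 8 holes -> [(4, 16), (4, 17), (4, 30), (4, 31), (6, 18), (6, 21), (6, 26), (6, 29)]
Unfold 2 (reflect across v@16): 16 holes -> [(4, 0), (4, 1), (4, 14), (4, 15), (4, 16), (4, 17), (4, 30), (4, 31), (6, 2), (6, 5), (6, 10), (6, 13), (6, 18), (6, 21), (6, 26), (6, 29)]
Unfold 3 (reflect across h@4): 32 holes -> [(1, 2), (1, 5), (1, 10), (1, 13), (1, 18), (1, 21), (1, 26), (1, 29), (3, 0), (3, 1), (3, 14), (3, 15), (3, 16), (3, 17), (3, 30), (3, 31), (4, 0), (4, 1), (4, 14), (4, 15), (4, 16), (4, 17), (4, 30), (4, 31), (6, 2), (6, 5), (6, 10), (6, 13), (6, 18), (6, 21), (6, 26), (6, 29)]

Answer: 32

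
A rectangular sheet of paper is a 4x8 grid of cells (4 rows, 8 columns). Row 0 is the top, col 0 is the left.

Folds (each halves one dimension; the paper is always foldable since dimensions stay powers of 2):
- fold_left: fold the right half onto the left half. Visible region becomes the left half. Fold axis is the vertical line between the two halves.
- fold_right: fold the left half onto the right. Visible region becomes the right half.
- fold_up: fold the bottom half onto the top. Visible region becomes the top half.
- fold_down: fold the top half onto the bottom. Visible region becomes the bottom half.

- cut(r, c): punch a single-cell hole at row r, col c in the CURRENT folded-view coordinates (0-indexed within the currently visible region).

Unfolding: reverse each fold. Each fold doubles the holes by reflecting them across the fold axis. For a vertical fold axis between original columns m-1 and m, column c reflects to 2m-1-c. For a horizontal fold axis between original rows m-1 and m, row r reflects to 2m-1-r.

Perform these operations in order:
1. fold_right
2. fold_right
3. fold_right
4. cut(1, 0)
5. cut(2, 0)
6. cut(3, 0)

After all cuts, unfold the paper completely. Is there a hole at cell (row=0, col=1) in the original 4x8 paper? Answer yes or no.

Answer: no

Derivation:
Op 1 fold_right: fold axis v@4; visible region now rows[0,4) x cols[4,8) = 4x4
Op 2 fold_right: fold axis v@6; visible region now rows[0,4) x cols[6,8) = 4x2
Op 3 fold_right: fold axis v@7; visible region now rows[0,4) x cols[7,8) = 4x1
Op 4 cut(1, 0): punch at orig (1,7); cuts so far [(1, 7)]; region rows[0,4) x cols[7,8) = 4x1
Op 5 cut(2, 0): punch at orig (2,7); cuts so far [(1, 7), (2, 7)]; region rows[0,4) x cols[7,8) = 4x1
Op 6 cut(3, 0): punch at orig (3,7); cuts so far [(1, 7), (2, 7), (3, 7)]; region rows[0,4) x cols[7,8) = 4x1
Unfold 1 (reflect across v@7): 6 holes -> [(1, 6), (1, 7), (2, 6), (2, 7), (3, 6), (3, 7)]
Unfold 2 (reflect across v@6): 12 holes -> [(1, 4), (1, 5), (1, 6), (1, 7), (2, 4), (2, 5), (2, 6), (2, 7), (3, 4), (3, 5), (3, 6), (3, 7)]
Unfold 3 (reflect across v@4): 24 holes -> [(1, 0), (1, 1), (1, 2), (1, 3), (1, 4), (1, 5), (1, 6), (1, 7), (2, 0), (2, 1), (2, 2), (2, 3), (2, 4), (2, 5), (2, 6), (2, 7), (3, 0), (3, 1), (3, 2), (3, 3), (3, 4), (3, 5), (3, 6), (3, 7)]
Holes: [(1, 0), (1, 1), (1, 2), (1, 3), (1, 4), (1, 5), (1, 6), (1, 7), (2, 0), (2, 1), (2, 2), (2, 3), (2, 4), (2, 5), (2, 6), (2, 7), (3, 0), (3, 1), (3, 2), (3, 3), (3, 4), (3, 5), (3, 6), (3, 7)]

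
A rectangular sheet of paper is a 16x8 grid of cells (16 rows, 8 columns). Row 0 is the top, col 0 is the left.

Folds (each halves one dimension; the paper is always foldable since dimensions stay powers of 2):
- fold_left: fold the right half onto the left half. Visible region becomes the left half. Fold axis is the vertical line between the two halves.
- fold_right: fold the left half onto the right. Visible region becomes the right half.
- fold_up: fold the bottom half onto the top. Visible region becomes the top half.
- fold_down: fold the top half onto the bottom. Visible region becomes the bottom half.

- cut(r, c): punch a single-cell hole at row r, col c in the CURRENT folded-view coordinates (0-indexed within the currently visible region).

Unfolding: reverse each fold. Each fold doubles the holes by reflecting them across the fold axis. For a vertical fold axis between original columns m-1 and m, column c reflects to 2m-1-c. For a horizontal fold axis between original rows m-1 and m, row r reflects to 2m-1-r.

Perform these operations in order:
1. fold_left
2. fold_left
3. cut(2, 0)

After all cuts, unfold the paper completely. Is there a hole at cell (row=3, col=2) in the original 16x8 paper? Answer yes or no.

Answer: no

Derivation:
Op 1 fold_left: fold axis v@4; visible region now rows[0,16) x cols[0,4) = 16x4
Op 2 fold_left: fold axis v@2; visible region now rows[0,16) x cols[0,2) = 16x2
Op 3 cut(2, 0): punch at orig (2,0); cuts so far [(2, 0)]; region rows[0,16) x cols[0,2) = 16x2
Unfold 1 (reflect across v@2): 2 holes -> [(2, 0), (2, 3)]
Unfold 2 (reflect across v@4): 4 holes -> [(2, 0), (2, 3), (2, 4), (2, 7)]
Holes: [(2, 0), (2, 3), (2, 4), (2, 7)]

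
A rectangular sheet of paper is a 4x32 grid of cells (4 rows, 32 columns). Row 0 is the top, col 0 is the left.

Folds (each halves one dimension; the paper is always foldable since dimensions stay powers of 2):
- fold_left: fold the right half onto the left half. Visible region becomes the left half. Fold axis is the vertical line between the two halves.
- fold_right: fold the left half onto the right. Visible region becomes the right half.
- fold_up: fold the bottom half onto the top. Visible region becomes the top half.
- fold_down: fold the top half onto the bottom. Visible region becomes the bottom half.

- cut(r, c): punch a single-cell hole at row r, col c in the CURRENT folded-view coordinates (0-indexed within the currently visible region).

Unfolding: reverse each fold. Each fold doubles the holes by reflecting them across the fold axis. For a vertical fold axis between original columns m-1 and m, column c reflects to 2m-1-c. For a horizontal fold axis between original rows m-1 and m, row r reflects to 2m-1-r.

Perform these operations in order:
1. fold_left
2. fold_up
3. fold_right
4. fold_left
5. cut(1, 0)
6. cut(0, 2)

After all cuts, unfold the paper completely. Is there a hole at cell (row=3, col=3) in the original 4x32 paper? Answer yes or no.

Answer: no

Derivation:
Op 1 fold_left: fold axis v@16; visible region now rows[0,4) x cols[0,16) = 4x16
Op 2 fold_up: fold axis h@2; visible region now rows[0,2) x cols[0,16) = 2x16
Op 3 fold_right: fold axis v@8; visible region now rows[0,2) x cols[8,16) = 2x8
Op 4 fold_left: fold axis v@12; visible region now rows[0,2) x cols[8,12) = 2x4
Op 5 cut(1, 0): punch at orig (1,8); cuts so far [(1, 8)]; region rows[0,2) x cols[8,12) = 2x4
Op 6 cut(0, 2): punch at orig (0,10); cuts so far [(0, 10), (1, 8)]; region rows[0,2) x cols[8,12) = 2x4
Unfold 1 (reflect across v@12): 4 holes -> [(0, 10), (0, 13), (1, 8), (1, 15)]
Unfold 2 (reflect across v@8): 8 holes -> [(0, 2), (0, 5), (0, 10), (0, 13), (1, 0), (1, 7), (1, 8), (1, 15)]
Unfold 3 (reflect across h@2): 16 holes -> [(0, 2), (0, 5), (0, 10), (0, 13), (1, 0), (1, 7), (1, 8), (1, 15), (2, 0), (2, 7), (2, 8), (2, 15), (3, 2), (3, 5), (3, 10), (3, 13)]
Unfold 4 (reflect across v@16): 32 holes -> [(0, 2), (0, 5), (0, 10), (0, 13), (0, 18), (0, 21), (0, 26), (0, 29), (1, 0), (1, 7), (1, 8), (1, 15), (1, 16), (1, 23), (1, 24), (1, 31), (2, 0), (2, 7), (2, 8), (2, 15), (2, 16), (2, 23), (2, 24), (2, 31), (3, 2), (3, 5), (3, 10), (3, 13), (3, 18), (3, 21), (3, 26), (3, 29)]
Holes: [(0, 2), (0, 5), (0, 10), (0, 13), (0, 18), (0, 21), (0, 26), (0, 29), (1, 0), (1, 7), (1, 8), (1, 15), (1, 16), (1, 23), (1, 24), (1, 31), (2, 0), (2, 7), (2, 8), (2, 15), (2, 16), (2, 23), (2, 24), (2, 31), (3, 2), (3, 5), (3, 10), (3, 13), (3, 18), (3, 21), (3, 26), (3, 29)]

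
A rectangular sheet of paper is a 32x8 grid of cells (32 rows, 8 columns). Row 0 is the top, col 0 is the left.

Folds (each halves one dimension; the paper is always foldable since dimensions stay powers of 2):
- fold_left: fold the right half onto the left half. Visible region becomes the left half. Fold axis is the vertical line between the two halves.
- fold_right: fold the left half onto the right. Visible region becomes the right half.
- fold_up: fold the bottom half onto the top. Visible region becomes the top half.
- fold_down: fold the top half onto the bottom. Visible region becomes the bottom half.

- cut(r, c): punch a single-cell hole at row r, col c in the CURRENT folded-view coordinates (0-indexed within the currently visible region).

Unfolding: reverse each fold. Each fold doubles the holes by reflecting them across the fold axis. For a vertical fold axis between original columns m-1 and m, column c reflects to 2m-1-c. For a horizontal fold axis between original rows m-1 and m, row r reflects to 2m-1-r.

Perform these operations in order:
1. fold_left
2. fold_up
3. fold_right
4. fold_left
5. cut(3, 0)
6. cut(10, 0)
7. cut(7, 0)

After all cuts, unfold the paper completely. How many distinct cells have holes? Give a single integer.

Op 1 fold_left: fold axis v@4; visible region now rows[0,32) x cols[0,4) = 32x4
Op 2 fold_up: fold axis h@16; visible region now rows[0,16) x cols[0,4) = 16x4
Op 3 fold_right: fold axis v@2; visible region now rows[0,16) x cols[2,4) = 16x2
Op 4 fold_left: fold axis v@3; visible region now rows[0,16) x cols[2,3) = 16x1
Op 5 cut(3, 0): punch at orig (3,2); cuts so far [(3, 2)]; region rows[0,16) x cols[2,3) = 16x1
Op 6 cut(10, 0): punch at orig (10,2); cuts so far [(3, 2), (10, 2)]; region rows[0,16) x cols[2,3) = 16x1
Op 7 cut(7, 0): punch at orig (7,2); cuts so far [(3, 2), (7, 2), (10, 2)]; region rows[0,16) x cols[2,3) = 16x1
Unfold 1 (reflect across v@3): 6 holes -> [(3, 2), (3, 3), (7, 2), (7, 3), (10, 2), (10, 3)]
Unfold 2 (reflect across v@2): 12 holes -> [(3, 0), (3, 1), (3, 2), (3, 3), (7, 0), (7, 1), (7, 2), (7, 3), (10, 0), (10, 1), (10, 2), (10, 3)]
Unfold 3 (reflect across h@16): 24 holes -> [(3, 0), (3, 1), (3, 2), (3, 3), (7, 0), (7, 1), (7, 2), (7, 3), (10, 0), (10, 1), (10, 2), (10, 3), (21, 0), (21, 1), (21, 2), (21, 3), (24, 0), (24, 1), (24, 2), (24, 3), (28, 0), (28, 1), (28, 2), (28, 3)]
Unfold 4 (reflect across v@4): 48 holes -> [(3, 0), (3, 1), (3, 2), (3, 3), (3, 4), (3, 5), (3, 6), (3, 7), (7, 0), (7, 1), (7, 2), (7, 3), (7, 4), (7, 5), (7, 6), (7, 7), (10, 0), (10, 1), (10, 2), (10, 3), (10, 4), (10, 5), (10, 6), (10, 7), (21, 0), (21, 1), (21, 2), (21, 3), (21, 4), (21, 5), (21, 6), (21, 7), (24, 0), (24, 1), (24, 2), (24, 3), (24, 4), (24, 5), (24, 6), (24, 7), (28, 0), (28, 1), (28, 2), (28, 3), (28, 4), (28, 5), (28, 6), (28, 7)]

Answer: 48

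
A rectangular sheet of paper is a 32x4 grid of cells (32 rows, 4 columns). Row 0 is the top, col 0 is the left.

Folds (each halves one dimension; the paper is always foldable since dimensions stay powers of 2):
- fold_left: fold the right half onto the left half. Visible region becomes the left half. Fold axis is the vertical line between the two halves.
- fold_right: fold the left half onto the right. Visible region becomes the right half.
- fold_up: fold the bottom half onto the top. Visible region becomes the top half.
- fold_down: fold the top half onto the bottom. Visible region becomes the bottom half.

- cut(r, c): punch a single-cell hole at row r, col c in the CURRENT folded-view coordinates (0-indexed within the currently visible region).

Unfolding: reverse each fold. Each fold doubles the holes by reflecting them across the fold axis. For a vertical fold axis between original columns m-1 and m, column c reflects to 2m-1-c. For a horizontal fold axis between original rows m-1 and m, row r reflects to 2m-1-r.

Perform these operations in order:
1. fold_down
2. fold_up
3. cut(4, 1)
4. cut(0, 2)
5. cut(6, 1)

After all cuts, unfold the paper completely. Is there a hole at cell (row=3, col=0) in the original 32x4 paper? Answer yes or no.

Op 1 fold_down: fold axis h@16; visible region now rows[16,32) x cols[0,4) = 16x4
Op 2 fold_up: fold axis h@24; visible region now rows[16,24) x cols[0,4) = 8x4
Op 3 cut(4, 1): punch at orig (20,1); cuts so far [(20, 1)]; region rows[16,24) x cols[0,4) = 8x4
Op 4 cut(0, 2): punch at orig (16,2); cuts so far [(16, 2), (20, 1)]; region rows[16,24) x cols[0,4) = 8x4
Op 5 cut(6, 1): punch at orig (22,1); cuts so far [(16, 2), (20, 1), (22, 1)]; region rows[16,24) x cols[0,4) = 8x4
Unfold 1 (reflect across h@24): 6 holes -> [(16, 2), (20, 1), (22, 1), (25, 1), (27, 1), (31, 2)]
Unfold 2 (reflect across h@16): 12 holes -> [(0, 2), (4, 1), (6, 1), (9, 1), (11, 1), (15, 2), (16, 2), (20, 1), (22, 1), (25, 1), (27, 1), (31, 2)]
Holes: [(0, 2), (4, 1), (6, 1), (9, 1), (11, 1), (15, 2), (16, 2), (20, 1), (22, 1), (25, 1), (27, 1), (31, 2)]

Answer: no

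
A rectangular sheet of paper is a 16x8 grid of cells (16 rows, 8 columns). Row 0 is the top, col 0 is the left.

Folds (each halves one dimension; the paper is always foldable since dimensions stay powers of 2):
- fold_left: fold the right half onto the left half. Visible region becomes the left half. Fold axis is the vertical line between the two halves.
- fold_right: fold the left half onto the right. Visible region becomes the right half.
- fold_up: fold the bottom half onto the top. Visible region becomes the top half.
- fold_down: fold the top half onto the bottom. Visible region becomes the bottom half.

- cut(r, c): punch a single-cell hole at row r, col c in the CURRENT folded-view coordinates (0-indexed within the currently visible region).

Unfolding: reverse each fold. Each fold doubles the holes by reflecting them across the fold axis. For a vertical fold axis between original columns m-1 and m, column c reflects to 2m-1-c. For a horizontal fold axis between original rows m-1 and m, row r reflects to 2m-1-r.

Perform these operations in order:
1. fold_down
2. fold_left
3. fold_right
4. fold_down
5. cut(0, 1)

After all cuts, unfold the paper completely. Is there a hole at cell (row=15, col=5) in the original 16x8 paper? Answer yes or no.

Answer: no

Derivation:
Op 1 fold_down: fold axis h@8; visible region now rows[8,16) x cols[0,8) = 8x8
Op 2 fold_left: fold axis v@4; visible region now rows[8,16) x cols[0,4) = 8x4
Op 3 fold_right: fold axis v@2; visible region now rows[8,16) x cols[2,4) = 8x2
Op 4 fold_down: fold axis h@12; visible region now rows[12,16) x cols[2,4) = 4x2
Op 5 cut(0, 1): punch at orig (12,3); cuts so far [(12, 3)]; region rows[12,16) x cols[2,4) = 4x2
Unfold 1 (reflect across h@12): 2 holes -> [(11, 3), (12, 3)]
Unfold 2 (reflect across v@2): 4 holes -> [(11, 0), (11, 3), (12, 0), (12, 3)]
Unfold 3 (reflect across v@4): 8 holes -> [(11, 0), (11, 3), (11, 4), (11, 7), (12, 0), (12, 3), (12, 4), (12, 7)]
Unfold 4 (reflect across h@8): 16 holes -> [(3, 0), (3, 3), (3, 4), (3, 7), (4, 0), (4, 3), (4, 4), (4, 7), (11, 0), (11, 3), (11, 4), (11, 7), (12, 0), (12, 3), (12, 4), (12, 7)]
Holes: [(3, 0), (3, 3), (3, 4), (3, 7), (4, 0), (4, 3), (4, 4), (4, 7), (11, 0), (11, 3), (11, 4), (11, 7), (12, 0), (12, 3), (12, 4), (12, 7)]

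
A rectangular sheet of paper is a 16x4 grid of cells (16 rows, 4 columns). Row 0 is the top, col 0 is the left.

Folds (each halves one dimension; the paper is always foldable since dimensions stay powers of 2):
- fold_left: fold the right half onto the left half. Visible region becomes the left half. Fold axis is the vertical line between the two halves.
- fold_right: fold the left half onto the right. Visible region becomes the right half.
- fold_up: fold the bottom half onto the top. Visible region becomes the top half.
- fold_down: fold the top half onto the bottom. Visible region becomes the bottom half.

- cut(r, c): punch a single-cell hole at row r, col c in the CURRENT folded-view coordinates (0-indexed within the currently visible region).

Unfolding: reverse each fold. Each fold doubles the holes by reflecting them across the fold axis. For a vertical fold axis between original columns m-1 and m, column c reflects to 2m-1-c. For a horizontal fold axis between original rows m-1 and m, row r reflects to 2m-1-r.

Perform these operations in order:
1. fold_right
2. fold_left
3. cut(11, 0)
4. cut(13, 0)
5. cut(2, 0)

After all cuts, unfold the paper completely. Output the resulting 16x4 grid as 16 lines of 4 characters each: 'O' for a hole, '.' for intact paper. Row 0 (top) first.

Answer: ....
....
OOOO
....
....
....
....
....
....
....
....
OOOO
....
OOOO
....
....

Derivation:
Op 1 fold_right: fold axis v@2; visible region now rows[0,16) x cols[2,4) = 16x2
Op 2 fold_left: fold axis v@3; visible region now rows[0,16) x cols[2,3) = 16x1
Op 3 cut(11, 0): punch at orig (11,2); cuts so far [(11, 2)]; region rows[0,16) x cols[2,3) = 16x1
Op 4 cut(13, 0): punch at orig (13,2); cuts so far [(11, 2), (13, 2)]; region rows[0,16) x cols[2,3) = 16x1
Op 5 cut(2, 0): punch at orig (2,2); cuts so far [(2, 2), (11, 2), (13, 2)]; region rows[0,16) x cols[2,3) = 16x1
Unfold 1 (reflect across v@3): 6 holes -> [(2, 2), (2, 3), (11, 2), (11, 3), (13, 2), (13, 3)]
Unfold 2 (reflect across v@2): 12 holes -> [(2, 0), (2, 1), (2, 2), (2, 3), (11, 0), (11, 1), (11, 2), (11, 3), (13, 0), (13, 1), (13, 2), (13, 3)]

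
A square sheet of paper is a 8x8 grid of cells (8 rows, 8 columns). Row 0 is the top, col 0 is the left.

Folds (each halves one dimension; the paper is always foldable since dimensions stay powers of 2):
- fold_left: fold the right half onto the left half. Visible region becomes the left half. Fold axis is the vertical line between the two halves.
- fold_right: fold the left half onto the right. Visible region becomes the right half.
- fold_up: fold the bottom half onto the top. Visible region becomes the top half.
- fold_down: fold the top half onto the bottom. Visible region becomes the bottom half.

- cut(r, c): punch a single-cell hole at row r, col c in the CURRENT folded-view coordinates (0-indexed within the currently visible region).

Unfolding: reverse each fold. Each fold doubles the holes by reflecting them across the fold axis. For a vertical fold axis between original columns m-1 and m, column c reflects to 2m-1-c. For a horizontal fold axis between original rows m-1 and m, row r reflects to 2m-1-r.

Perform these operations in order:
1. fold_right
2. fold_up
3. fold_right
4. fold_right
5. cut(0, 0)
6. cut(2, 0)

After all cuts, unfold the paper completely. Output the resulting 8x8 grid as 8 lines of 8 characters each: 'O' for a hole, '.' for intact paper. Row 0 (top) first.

Op 1 fold_right: fold axis v@4; visible region now rows[0,8) x cols[4,8) = 8x4
Op 2 fold_up: fold axis h@4; visible region now rows[0,4) x cols[4,8) = 4x4
Op 3 fold_right: fold axis v@6; visible region now rows[0,4) x cols[6,8) = 4x2
Op 4 fold_right: fold axis v@7; visible region now rows[0,4) x cols[7,8) = 4x1
Op 5 cut(0, 0): punch at orig (0,7); cuts so far [(0, 7)]; region rows[0,4) x cols[7,8) = 4x1
Op 6 cut(2, 0): punch at orig (2,7); cuts so far [(0, 7), (2, 7)]; region rows[0,4) x cols[7,8) = 4x1
Unfold 1 (reflect across v@7): 4 holes -> [(0, 6), (0, 7), (2, 6), (2, 7)]
Unfold 2 (reflect across v@6): 8 holes -> [(0, 4), (0, 5), (0, 6), (0, 7), (2, 4), (2, 5), (2, 6), (2, 7)]
Unfold 3 (reflect across h@4): 16 holes -> [(0, 4), (0, 5), (0, 6), (0, 7), (2, 4), (2, 5), (2, 6), (2, 7), (5, 4), (5, 5), (5, 6), (5, 7), (7, 4), (7, 5), (7, 6), (7, 7)]
Unfold 4 (reflect across v@4): 32 holes -> [(0, 0), (0, 1), (0, 2), (0, 3), (0, 4), (0, 5), (0, 6), (0, 7), (2, 0), (2, 1), (2, 2), (2, 3), (2, 4), (2, 5), (2, 6), (2, 7), (5, 0), (5, 1), (5, 2), (5, 3), (5, 4), (5, 5), (5, 6), (5, 7), (7, 0), (7, 1), (7, 2), (7, 3), (7, 4), (7, 5), (7, 6), (7, 7)]

Answer: OOOOOOOO
........
OOOOOOOO
........
........
OOOOOOOO
........
OOOOOOOO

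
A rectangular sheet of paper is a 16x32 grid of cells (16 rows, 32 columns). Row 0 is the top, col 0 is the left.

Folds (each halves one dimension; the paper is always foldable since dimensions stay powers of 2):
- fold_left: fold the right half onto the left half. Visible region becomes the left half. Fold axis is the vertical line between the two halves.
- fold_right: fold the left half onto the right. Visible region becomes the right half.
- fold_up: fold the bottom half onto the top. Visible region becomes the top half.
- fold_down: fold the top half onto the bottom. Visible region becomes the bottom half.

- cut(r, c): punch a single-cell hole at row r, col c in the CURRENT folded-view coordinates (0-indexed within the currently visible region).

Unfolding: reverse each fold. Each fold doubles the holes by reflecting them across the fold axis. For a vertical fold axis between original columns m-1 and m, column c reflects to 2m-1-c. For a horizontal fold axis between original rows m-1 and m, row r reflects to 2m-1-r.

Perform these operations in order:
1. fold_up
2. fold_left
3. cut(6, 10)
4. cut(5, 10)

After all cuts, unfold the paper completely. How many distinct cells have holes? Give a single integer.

Answer: 8

Derivation:
Op 1 fold_up: fold axis h@8; visible region now rows[0,8) x cols[0,32) = 8x32
Op 2 fold_left: fold axis v@16; visible region now rows[0,8) x cols[0,16) = 8x16
Op 3 cut(6, 10): punch at orig (6,10); cuts so far [(6, 10)]; region rows[0,8) x cols[0,16) = 8x16
Op 4 cut(5, 10): punch at orig (5,10); cuts so far [(5, 10), (6, 10)]; region rows[0,8) x cols[0,16) = 8x16
Unfold 1 (reflect across v@16): 4 holes -> [(5, 10), (5, 21), (6, 10), (6, 21)]
Unfold 2 (reflect across h@8): 8 holes -> [(5, 10), (5, 21), (6, 10), (6, 21), (9, 10), (9, 21), (10, 10), (10, 21)]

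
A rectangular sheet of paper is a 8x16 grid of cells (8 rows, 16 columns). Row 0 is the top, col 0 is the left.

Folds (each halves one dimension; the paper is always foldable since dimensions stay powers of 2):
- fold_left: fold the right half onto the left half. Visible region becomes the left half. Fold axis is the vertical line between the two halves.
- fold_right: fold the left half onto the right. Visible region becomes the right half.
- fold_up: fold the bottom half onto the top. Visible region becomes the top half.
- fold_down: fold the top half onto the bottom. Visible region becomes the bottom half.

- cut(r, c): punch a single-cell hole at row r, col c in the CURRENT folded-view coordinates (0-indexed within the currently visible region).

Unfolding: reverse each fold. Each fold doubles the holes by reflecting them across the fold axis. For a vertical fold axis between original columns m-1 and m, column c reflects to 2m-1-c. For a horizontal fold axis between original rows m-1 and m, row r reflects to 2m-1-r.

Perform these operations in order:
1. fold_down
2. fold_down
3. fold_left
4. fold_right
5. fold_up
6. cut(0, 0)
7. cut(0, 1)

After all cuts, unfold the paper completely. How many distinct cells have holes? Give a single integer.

Answer: 64

Derivation:
Op 1 fold_down: fold axis h@4; visible region now rows[4,8) x cols[0,16) = 4x16
Op 2 fold_down: fold axis h@6; visible region now rows[6,8) x cols[0,16) = 2x16
Op 3 fold_left: fold axis v@8; visible region now rows[6,8) x cols[0,8) = 2x8
Op 4 fold_right: fold axis v@4; visible region now rows[6,8) x cols[4,8) = 2x4
Op 5 fold_up: fold axis h@7; visible region now rows[6,7) x cols[4,8) = 1x4
Op 6 cut(0, 0): punch at orig (6,4); cuts so far [(6, 4)]; region rows[6,7) x cols[4,8) = 1x4
Op 7 cut(0, 1): punch at orig (6,5); cuts so far [(6, 4), (6, 5)]; region rows[6,7) x cols[4,8) = 1x4
Unfold 1 (reflect across h@7): 4 holes -> [(6, 4), (6, 5), (7, 4), (7, 5)]
Unfold 2 (reflect across v@4): 8 holes -> [(6, 2), (6, 3), (6, 4), (6, 5), (7, 2), (7, 3), (7, 4), (7, 5)]
Unfold 3 (reflect across v@8): 16 holes -> [(6, 2), (6, 3), (6, 4), (6, 5), (6, 10), (6, 11), (6, 12), (6, 13), (7, 2), (7, 3), (7, 4), (7, 5), (7, 10), (7, 11), (7, 12), (7, 13)]
Unfold 4 (reflect across h@6): 32 holes -> [(4, 2), (4, 3), (4, 4), (4, 5), (4, 10), (4, 11), (4, 12), (4, 13), (5, 2), (5, 3), (5, 4), (5, 5), (5, 10), (5, 11), (5, 12), (5, 13), (6, 2), (6, 3), (6, 4), (6, 5), (6, 10), (6, 11), (6, 12), (6, 13), (7, 2), (7, 3), (7, 4), (7, 5), (7, 10), (7, 11), (7, 12), (7, 13)]
Unfold 5 (reflect across h@4): 64 holes -> [(0, 2), (0, 3), (0, 4), (0, 5), (0, 10), (0, 11), (0, 12), (0, 13), (1, 2), (1, 3), (1, 4), (1, 5), (1, 10), (1, 11), (1, 12), (1, 13), (2, 2), (2, 3), (2, 4), (2, 5), (2, 10), (2, 11), (2, 12), (2, 13), (3, 2), (3, 3), (3, 4), (3, 5), (3, 10), (3, 11), (3, 12), (3, 13), (4, 2), (4, 3), (4, 4), (4, 5), (4, 10), (4, 11), (4, 12), (4, 13), (5, 2), (5, 3), (5, 4), (5, 5), (5, 10), (5, 11), (5, 12), (5, 13), (6, 2), (6, 3), (6, 4), (6, 5), (6, 10), (6, 11), (6, 12), (6, 13), (7, 2), (7, 3), (7, 4), (7, 5), (7, 10), (7, 11), (7, 12), (7, 13)]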